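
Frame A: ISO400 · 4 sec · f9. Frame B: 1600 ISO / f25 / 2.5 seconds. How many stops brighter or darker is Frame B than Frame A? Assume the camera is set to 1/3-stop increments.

1 2/3 stops darker

Aperture: f/9 → f/10 → f/11 → f/13 → f/14 → f/16 → f/18 → f/20 → f/22 → f/25 — 3 stops narrower (darker).
Shutter speed: 4 → 3.2 → 2.5 — 2/3 stop shorter (darker).
ISO: 400 → 500 → 640 → 800 → 1000 → 1250 → 1600 — 2 stops higher (brighter).
Net: −3 −2/3 +2 = −1 2/3 stops.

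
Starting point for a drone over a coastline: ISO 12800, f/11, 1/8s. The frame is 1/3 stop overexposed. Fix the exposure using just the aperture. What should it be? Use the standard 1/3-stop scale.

Overexposed by 1/3 stop → need 1/3 stop darker.
Aperture: f/11 → f/13.

f/13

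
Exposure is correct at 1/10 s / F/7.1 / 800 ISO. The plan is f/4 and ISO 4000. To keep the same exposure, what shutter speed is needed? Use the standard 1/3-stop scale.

1/160s

Aperture: f/7.1 → f/6.3 → f/5.6 → f/5 → f/4.5 → f/4 — 1 2/3 stops larger aperture (brighter).
ISO: 800 → 1000 → 1250 → 1600 → 2000 → 2500 → 3200 → 4000 — 2 1/3 stops raised (brighter).
Net change so far: 4 stops brighter. Offset with the shutter speed: 1/10 → 1/13 → 1/15 → 1/20 → 1/25 → 1/30 → 1/40 → 1/50 → 1/60 → 1/80 → 1/100 → 1/125 → 1/160.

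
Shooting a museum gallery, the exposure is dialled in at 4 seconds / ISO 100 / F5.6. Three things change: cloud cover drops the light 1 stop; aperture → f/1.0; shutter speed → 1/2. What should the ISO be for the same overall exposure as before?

ISO 50

Scene light: 1 stop darker.
Aperture: f/5.6 → f/4 → f/2.8 → f/2 → f/1.4 → f/1.0 — 5 stops opened up (brighter).
Shutter speed: 4 → 2 → 1 → 1/2 — 3 stops shorter (darker).
Net so far: 1 stop brighter. ISO: 100 → 50.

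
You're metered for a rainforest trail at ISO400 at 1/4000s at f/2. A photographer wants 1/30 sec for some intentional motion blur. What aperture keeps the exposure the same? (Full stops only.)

Shutter speed: 1/4000 → 1/2000 → 1/1000 → 1/500 → 1/250 → 1/125 → 1/60 → 1/30 — 7 stops longer (brighter).
Need 7 stops darker from the aperture: f/2 → f/2.8 → f/4 → f/5.6 → f/8 → f/11 → f/16 → f/22.

f/22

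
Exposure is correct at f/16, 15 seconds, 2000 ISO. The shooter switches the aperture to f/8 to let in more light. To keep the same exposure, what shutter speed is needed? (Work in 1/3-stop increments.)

Aperture: f/16 → f/14 → f/13 → f/11 → f/10 → f/9 → f/8 — 2 stops opened up (brighter).
Need 2 stops darker from the shutter speed: 15 → 13 → 10 → 8 → 6 → 5 → 4.

4 s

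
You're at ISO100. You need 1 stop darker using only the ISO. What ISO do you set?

ISO: 100 → 50 — 1 stop lower (darker).

ISO 50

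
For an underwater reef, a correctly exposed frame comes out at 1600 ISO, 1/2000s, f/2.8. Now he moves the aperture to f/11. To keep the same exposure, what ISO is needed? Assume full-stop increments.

ISO 25600

Aperture: f/2.8 → f/4 → f/5.6 → f/8 → f/11 — 4 stops stopped down (darker).
Need 4 stops brighter from the ISO: 1600 → 3200 → 6400 → 12800 → 25600.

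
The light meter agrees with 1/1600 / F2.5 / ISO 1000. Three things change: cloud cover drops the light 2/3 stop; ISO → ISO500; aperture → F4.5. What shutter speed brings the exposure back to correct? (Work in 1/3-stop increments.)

Scene light: 2/3 stop darker.
ISO: 1000 → 800 → 640 → 500 — 1 stop lower (darker).
Aperture: f/2.5 → f/2.8 → f/3.2 → f/3.5 → f/4 → f/4.5 — 1 2/3 stops smaller aperture (darker).
Net so far: 3 1/3 stops darker. Shutter speed: 1/1600 → 1/1250 → 1/1000 → 1/800 → 1/640 → 1/500 → 1/400 → 1/320 → 1/250 → 1/200 → 1/160.

1/160s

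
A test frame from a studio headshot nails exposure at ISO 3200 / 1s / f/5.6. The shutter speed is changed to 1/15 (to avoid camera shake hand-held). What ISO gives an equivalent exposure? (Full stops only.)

Shutter speed: 1 → 1/2 → 1/4 → 1/8 → 1/15 — 4 stops shorter (darker).
Need 4 stops brighter from the ISO: 3200 → 6400 → 12800 → 25600 → 51200.

ISO 51200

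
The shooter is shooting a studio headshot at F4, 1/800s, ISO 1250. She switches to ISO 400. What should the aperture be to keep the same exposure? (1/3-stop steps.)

ISO: 1250 → 1000 → 800 → 640 → 500 → 400 — 1 2/3 stops dropped (darker).
Need 1 2/3 stops brighter from the aperture: f/4 → f/3.5 → f/3.2 → f/2.8 → f/2.5 → f/2.2.

f/2.2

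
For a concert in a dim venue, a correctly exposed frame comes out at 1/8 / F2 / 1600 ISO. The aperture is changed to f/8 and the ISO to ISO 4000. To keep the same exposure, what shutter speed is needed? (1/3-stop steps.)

Aperture: f/2 → f/2.2 → f/2.5 → f/2.8 → f/3.2 → f/3.5 → f/4 → f/4.5 → f/5 → f/5.6 → f/6.3 → f/7.1 → f/8 — 4 stops narrower (darker).
ISO: 1600 → 2000 → 2500 → 3200 → 4000 — 1 1/3 stops higher (brighter).
Net change so far: 2 2/3 stops darker. Offset with the shutter speed: 1/8 → 1/6 → 1/5 → 1/4 → 0.3 → 0.4 → 0.5 → 0.6 → 0.8.

0.8 s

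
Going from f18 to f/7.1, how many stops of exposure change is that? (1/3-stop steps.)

2 2/3 stops

f/18 → f/16 → f/14 → f/13 → f/11 → f/10 → f/9 → f/8 → f/7.1 — count the steps: 8 third-stops = 2 2/3 stops.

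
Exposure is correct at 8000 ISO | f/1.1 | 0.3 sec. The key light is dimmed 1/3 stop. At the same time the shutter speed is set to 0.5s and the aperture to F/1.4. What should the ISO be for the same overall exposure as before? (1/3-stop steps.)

ISO 10000

Scene light: 1/3 stop darker.
Shutter speed: 0.3 → 0.4 → 0.5 — 2/3 stop longer (brighter).
Aperture: f/1.1 → f/1.2 → f/1.4 — 2/3 stop narrower (darker).
Net so far: 1/3 stop darker. ISO: 8000 → 10000.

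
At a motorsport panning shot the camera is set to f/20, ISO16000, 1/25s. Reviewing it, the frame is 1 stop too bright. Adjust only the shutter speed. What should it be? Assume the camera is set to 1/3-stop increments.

1/50s

Overexposed by 1 stop → need 1 stop darker.
Shutter speed: 1/25 → 1/30 → 1/40 → 1/50.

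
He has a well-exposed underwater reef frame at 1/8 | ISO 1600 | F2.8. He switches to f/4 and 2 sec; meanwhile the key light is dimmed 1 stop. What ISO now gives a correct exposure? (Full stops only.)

Scene light: 1 stop darker.
Aperture: f/2.8 → f/4 — 1 stop smaller aperture (darker).
Shutter speed: 1/8 → 1/4 → 1/2 → 1 → 2 — 4 stops longer (brighter).
Net so far: 2 stops brighter. ISO: 1600 → 800 → 400.

ISO 400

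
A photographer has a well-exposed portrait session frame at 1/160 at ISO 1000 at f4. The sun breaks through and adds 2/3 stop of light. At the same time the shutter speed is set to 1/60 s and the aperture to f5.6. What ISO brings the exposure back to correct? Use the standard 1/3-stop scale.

Scene light: 2/3 stop brighter.
Shutter speed: 1/160 → 1/125 → 1/100 → 1/80 → 1/60 — 1 1/3 stops longer (brighter).
Aperture: f/4 → f/4.5 → f/5 → f/5.6 — 1 stop smaller aperture (darker).
Net so far: 1 stop brighter. ISO: 1000 → 800 → 640 → 500.

ISO 500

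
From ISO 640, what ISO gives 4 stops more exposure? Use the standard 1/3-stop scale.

ISO: 640 → 800 → 1000 → 1250 → 1600 → 2000 → 2500 → 3200 → 4000 → 5000 → 6400 → 8000 → 10000 — 4 stops higher (brighter).

ISO 10000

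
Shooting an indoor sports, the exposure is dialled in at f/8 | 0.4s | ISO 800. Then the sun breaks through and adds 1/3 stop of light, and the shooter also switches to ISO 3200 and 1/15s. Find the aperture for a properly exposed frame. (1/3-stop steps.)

Scene light: 1/3 stop brighter.
ISO: 800 → 1000 → 1250 → 1600 → 2000 → 2500 → 3200 — 2 stops higher (brighter).
Shutter speed: 0.4 → 0.3 → 1/4 → 1/5 → 1/6 → 1/8 → 1/10 → 1/13 → 1/15 — 2 2/3 stops shorter (darker).
Net so far: 1/3 stop darker. Aperture: f/8 → f/7.1.

f/7.1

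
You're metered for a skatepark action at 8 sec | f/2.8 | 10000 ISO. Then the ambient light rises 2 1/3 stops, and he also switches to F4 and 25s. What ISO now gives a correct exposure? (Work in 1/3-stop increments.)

ISO 1250

Scene light: 2 1/3 stops brighter.
Aperture: f/2.8 → f/3.2 → f/3.5 → f/4 — 1 stop narrower (darker).
Shutter speed: 8 → 10 → 13 → 15 → 20 → 25 — 1 2/3 stops slower (brighter).
Net so far: 3 stops brighter. ISO: 10000 → 8000 → 6400 → 5000 → 4000 → 3200 → 2500 → 2000 → 1600 → 1250.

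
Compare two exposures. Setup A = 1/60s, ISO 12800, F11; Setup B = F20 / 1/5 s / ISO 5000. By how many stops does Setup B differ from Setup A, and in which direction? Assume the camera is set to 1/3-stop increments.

2/3 stop brighter

Aperture: f/11 → f/13 → f/14 → f/16 → f/18 → f/20 — 1 2/3 stops stopped down (darker).
Shutter speed: 1/60 → 1/50 → 1/40 → 1/30 → 1/25 → 1/20 → 1/15 → 1/13 → 1/10 → 1/8 → 1/6 → 1/5 — 3 2/3 stops longer (brighter).
ISO: 12800 → 10000 → 8000 → 6400 → 5000 — 1 1/3 stops dropped (darker).
Net: −1 2/3 +3 2/3 −1 1/3 = +2/3 stops.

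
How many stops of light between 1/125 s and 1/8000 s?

6 stops

1/125 → 1/250 → 1/500 → 1/1000 → 1/2000 → 1/4000 → 1/8000 — count the steps: 6 stops.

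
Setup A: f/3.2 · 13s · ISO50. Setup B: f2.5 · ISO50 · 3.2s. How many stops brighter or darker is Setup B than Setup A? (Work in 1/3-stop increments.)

Aperture: f/3.2 → f/2.8 → f/2.5 — 2/3 stop wider (brighter).
Shutter speed: 13 → 10 → 8 → 6 → 5 → 4 → 3.2 — 2 stops shorter (darker).
ISO: unchanged.
Net: +2/3 −2 = −1 1/3 stops.

1 1/3 stops darker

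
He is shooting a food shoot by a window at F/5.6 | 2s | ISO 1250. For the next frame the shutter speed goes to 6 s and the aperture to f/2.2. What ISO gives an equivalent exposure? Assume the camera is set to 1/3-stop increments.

Shutter speed: 2 → 2.5 → 3.2 → 4 → 5 → 6 — 1 2/3 stops slower (brighter).
Aperture: f/5.6 → f/5 → f/4.5 → f/4 → f/3.5 → f/3.2 → f/2.8 → f/2.5 → f/2.2 — 2 2/3 stops wider (brighter).
Net change so far: 4 1/3 stops brighter. Offset with the ISO: 1250 → 1000 → 800 → 640 → 500 → 400 → 320 → 250 → 200 → 160 → 125 → 100 → 80 → 64.

ISO 64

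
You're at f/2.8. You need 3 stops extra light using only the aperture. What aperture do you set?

Aperture: f/2.8 → f/2 → f/1.4 → f/1.0 — 3 stops opened up (brighter).

f/1.0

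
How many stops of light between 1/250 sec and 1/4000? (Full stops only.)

4 stops

1/250 → 1/500 → 1/1000 → 1/2000 → 1/4000 — count the steps: 4 stops.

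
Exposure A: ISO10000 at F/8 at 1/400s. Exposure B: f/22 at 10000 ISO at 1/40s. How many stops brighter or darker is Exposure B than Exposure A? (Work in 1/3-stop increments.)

Aperture: f/8 → f/9 → f/10 → f/11 → f/13 → f/14 → f/16 → f/18 → f/20 → f/22 — 3 stops narrower (darker).
Shutter speed: 1/400 → 1/320 → 1/250 → 1/200 → 1/160 → 1/125 → 1/100 → 1/80 → 1/60 → 1/50 → 1/40 — 3 1/3 stops slower (brighter).
ISO: unchanged.
Net: −3 +3 1/3 = +1/3 stops.

1/3 stop brighter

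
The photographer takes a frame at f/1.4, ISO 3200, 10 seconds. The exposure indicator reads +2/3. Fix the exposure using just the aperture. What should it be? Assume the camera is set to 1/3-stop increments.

f/1.8

Overexposed by 2/3 stop → need 2/3 stop darker.
Aperture: f/1.4 → f/1.6 → f/1.8.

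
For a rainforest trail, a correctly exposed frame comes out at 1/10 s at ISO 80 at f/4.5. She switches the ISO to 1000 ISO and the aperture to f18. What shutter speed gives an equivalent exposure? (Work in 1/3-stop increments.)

ISO: 80 → 100 → 125 → 160 → 200 → 250 → 320 → 400 → 500 → 640 → 800 → 1000 — 3 2/3 stops raised (brighter).
Aperture: f/4.5 → f/5 → f/5.6 → f/6.3 → f/7.1 → f/8 → f/9 → f/10 → f/11 → f/13 → f/14 → f/16 → f/18 — 4 stops narrower (darker).
Net change so far: 1/3 stop darker. Offset with the shutter speed: 1/10 → 1/8.

1/8s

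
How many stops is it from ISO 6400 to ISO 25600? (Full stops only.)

6400 → 12800 → 25600 — count the steps: 2 stops.

2 stops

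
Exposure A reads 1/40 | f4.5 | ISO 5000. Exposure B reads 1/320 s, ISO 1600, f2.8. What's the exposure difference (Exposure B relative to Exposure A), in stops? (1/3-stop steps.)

3 1/3 stops darker

Aperture: f/4.5 → f/4 → f/3.5 → f/3.2 → f/2.8 — 1 1/3 stops larger aperture (brighter).
Shutter speed: 1/40 → 1/50 → 1/60 → 1/80 → 1/100 → 1/125 → 1/160 → 1/200 → 1/250 → 1/320 — 3 stops shorter (darker).
ISO: 5000 → 4000 → 3200 → 2500 → 2000 → 1600 — 1 2/3 stops lower (darker).
Net: +1 1/3 −3 −1 2/3 = −3 1/3 stops.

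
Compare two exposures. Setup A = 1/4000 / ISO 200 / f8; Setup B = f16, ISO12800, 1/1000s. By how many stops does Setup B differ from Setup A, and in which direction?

6 stops brighter

Aperture: f/8 → f/11 → f/16 — 2 stops smaller aperture (darker).
Shutter speed: 1/4000 → 1/2000 → 1/1000 — 2 stops slower (brighter).
ISO: 200 → 400 → 800 → 1600 → 3200 → 6400 → 12800 — 6 stops raised (brighter).
Net: −2 +2 +6 = +6 stops.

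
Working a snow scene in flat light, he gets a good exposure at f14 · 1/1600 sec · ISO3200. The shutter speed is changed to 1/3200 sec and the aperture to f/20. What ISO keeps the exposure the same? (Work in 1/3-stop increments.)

ISO 12800

Shutter speed: 1/1600 → 1/2000 → 1/2500 → 1/3200 — 1 stop faster (darker).
Aperture: f/14 → f/16 → f/18 → f/20 — 1 stop narrower (darker).
Net change so far: 2 stops darker. Offset with the ISO: 3200 → 4000 → 5000 → 6400 → 8000 → 10000 → 12800.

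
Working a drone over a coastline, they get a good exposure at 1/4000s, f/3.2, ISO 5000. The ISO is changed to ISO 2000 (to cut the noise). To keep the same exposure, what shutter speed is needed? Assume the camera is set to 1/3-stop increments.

1/1600s

ISO: 5000 → 4000 → 3200 → 2500 → 2000 — 1 1/3 stops lower (darker).
Need 1 1/3 stops brighter from the shutter speed: 1/4000 → 1/3200 → 1/2500 → 1/2000 → 1/1600.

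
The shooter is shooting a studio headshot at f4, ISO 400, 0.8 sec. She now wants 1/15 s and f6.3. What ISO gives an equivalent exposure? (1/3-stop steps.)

Shutter speed: 0.8 → 0.6 → 0.5 → 0.4 → 0.3 → 1/4 → 1/5 → 1/6 → 1/8 → 1/10 → 1/13 → 1/15 — 3 2/3 stops faster (darker).
Aperture: f/4 → f/4.5 → f/5 → f/5.6 → f/6.3 — 1 1/3 stops smaller aperture (darker).
Net change so far: 5 stops darker. Offset with the ISO: 400 → 500 → 640 → 800 → 1000 → 1250 → 1600 → 2000 → 2500 → 3200 → 4000 → 5000 → 6400 → 8000 → 10000 → 12800.

ISO 12800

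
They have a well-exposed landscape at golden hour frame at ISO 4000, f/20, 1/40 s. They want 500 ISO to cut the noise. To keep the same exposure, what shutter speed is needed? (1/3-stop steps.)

1/5s

ISO: 4000 → 3200 → 2500 → 2000 → 1600 → 1250 → 1000 → 800 → 640 → 500 — 3 stops dropped (darker).
Need 3 stops brighter from the shutter speed: 1/40 → 1/30 → 1/25 → 1/20 → 1/15 → 1/13 → 1/10 → 1/8 → 1/6 → 1/5.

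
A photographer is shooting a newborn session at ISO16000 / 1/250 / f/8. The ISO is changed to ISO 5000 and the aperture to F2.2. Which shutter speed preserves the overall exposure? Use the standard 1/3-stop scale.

1/1000s

ISO: 16000 → 12800 → 10000 → 8000 → 6400 → 5000 — 1 2/3 stops dropped (darker).
Aperture: f/8 → f/7.1 → f/6.3 → f/5.6 → f/5 → f/4.5 → f/4 → f/3.5 → f/3.2 → f/2.8 → f/2.5 → f/2.2 — 3 2/3 stops opened up (brighter).
Net change so far: 2 stops brighter. Offset with the shutter speed: 1/250 → 1/320 → 1/400 → 1/500 → 1/640 → 1/800 → 1/1000.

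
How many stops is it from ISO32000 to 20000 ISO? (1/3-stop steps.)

32000 → 25600 → 20000 — count the steps: 2 third-stops = 2/3 stop.

2/3 stop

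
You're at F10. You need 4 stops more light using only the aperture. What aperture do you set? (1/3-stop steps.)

f/2.5

Aperture: f/10 → f/9 → f/8 → f/7.1 → f/6.3 → f/5.6 → f/5 → f/4.5 → f/4 → f/3.5 → f/3.2 → f/2.8 → f/2.5 — 4 stops wider (brighter).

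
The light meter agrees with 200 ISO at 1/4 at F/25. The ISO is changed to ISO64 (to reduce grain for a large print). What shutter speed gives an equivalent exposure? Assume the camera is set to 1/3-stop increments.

0.8 s

ISO: 200 → 160 → 125 → 100 → 80 → 64 — 1 2/3 stops lower (darker).
Need 1 2/3 stops brighter from the shutter speed: 1/4 → 0.3 → 0.4 → 0.5 → 0.6 → 0.8.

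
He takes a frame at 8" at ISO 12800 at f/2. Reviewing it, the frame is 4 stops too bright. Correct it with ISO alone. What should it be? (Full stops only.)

ISO 800

Overexposed by 4 stops → need 4 stops darker.
ISO: 12800 → 6400 → 3200 → 1600 → 800.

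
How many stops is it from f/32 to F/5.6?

5 stops

f/32 → f/22 → f/16 → f/11 → f/8 → f/5.6 — count the steps: 5 stops.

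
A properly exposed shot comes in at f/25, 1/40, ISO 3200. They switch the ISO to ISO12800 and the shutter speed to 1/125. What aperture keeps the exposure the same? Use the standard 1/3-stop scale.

ISO: 3200 → 4000 → 5000 → 6400 → 8000 → 10000 → 12800 — 2 stops higher (brighter).
Shutter speed: 1/40 → 1/50 → 1/60 → 1/80 → 1/100 → 1/125 — 1 2/3 stops faster (darker).
Net change so far: 1/3 stop brighter. Offset with the aperture: f/25 → f/29.

f/29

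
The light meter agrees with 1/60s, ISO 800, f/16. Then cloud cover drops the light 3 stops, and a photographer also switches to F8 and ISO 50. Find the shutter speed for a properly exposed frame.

Scene light: 3 stops darker.
Aperture: f/16 → f/11 → f/8 — 2 stops wider (brighter).
ISO: 800 → 400 → 200 → 100 → 50 — 4 stops dropped (darker).
Net so far: 5 stops darker. Shutter speed: 1/60 → 1/30 → 1/15 → 1/8 → 1/4 → 1/2.

1/2s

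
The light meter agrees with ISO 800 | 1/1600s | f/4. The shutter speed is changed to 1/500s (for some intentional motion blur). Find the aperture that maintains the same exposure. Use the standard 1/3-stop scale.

f/7.1

Shutter speed: 1/1600 → 1/1250 → 1/1000 → 1/800 → 1/640 → 1/500 — 1 2/3 stops slower (brighter).
Need 1 2/3 stops darker from the aperture: f/4 → f/4.5 → f/5 → f/5.6 → f/6.3 → f/7.1.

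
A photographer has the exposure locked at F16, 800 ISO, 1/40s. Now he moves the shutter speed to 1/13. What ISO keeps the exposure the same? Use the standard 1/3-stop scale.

ISO 250

Shutter speed: 1/40 → 1/30 → 1/25 → 1/20 → 1/15 → 1/13 — 1 2/3 stops longer (brighter).
Need 1 2/3 stops darker from the ISO: 800 → 640 → 500 → 400 → 320 → 250.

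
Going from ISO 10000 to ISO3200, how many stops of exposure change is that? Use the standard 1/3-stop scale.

10000 → 8000 → 6400 → 5000 → 4000 → 3200 — count the steps: 5 third-stops = 1 2/3 stops.

1 2/3 stops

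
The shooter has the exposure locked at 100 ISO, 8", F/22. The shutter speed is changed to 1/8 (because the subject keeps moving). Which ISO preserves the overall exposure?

Shutter speed: 8 → 4 → 2 → 1 → 1/2 → 1/4 → 1/8 — 6 stops shorter (darker).
Need 6 stops brighter from the ISO: 100 → 200 → 400 → 800 → 1600 → 3200 → 6400.

ISO 6400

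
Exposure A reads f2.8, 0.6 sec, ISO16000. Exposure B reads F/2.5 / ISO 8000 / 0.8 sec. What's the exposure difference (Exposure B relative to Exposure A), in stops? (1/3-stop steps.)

Aperture: f/2.8 → f/2.5 — 1/3 stop larger aperture (brighter).
Shutter speed: 0.6 → 0.8 — 1/3 stop slower (brighter).
ISO: 16000 → 12800 → 10000 → 8000 — 1 stop lower (darker).
Net: +1/3 +1/3 −1 = −1/3 stops.

1/3 stop darker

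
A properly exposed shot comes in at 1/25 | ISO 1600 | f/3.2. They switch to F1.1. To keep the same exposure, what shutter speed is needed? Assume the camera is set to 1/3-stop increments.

1/200s

Aperture: f/3.2 → f/2.8 → f/2.5 → f/2.2 → f/2 → f/1.8 → f/1.6 → f/1.4 → f/1.2 → f/1.1 — 3 stops larger aperture (brighter).
Need 3 stops darker from the shutter speed: 1/25 → 1/30 → 1/40 → 1/50 → 1/60 → 1/80 → 1/100 → 1/125 → 1/160 → 1/200.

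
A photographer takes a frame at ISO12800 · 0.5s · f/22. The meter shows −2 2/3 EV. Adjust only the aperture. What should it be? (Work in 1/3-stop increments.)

Underexposed by 2 2/3 stops → need 2 2/3 stops brighter.
Aperture: f/22 → f/20 → f/18 → f/16 → f/14 → f/13 → f/11 → f/10 → f/9.

f/9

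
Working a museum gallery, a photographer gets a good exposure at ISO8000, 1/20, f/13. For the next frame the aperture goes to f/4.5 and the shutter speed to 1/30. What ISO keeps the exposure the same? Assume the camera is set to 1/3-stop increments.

Aperture: f/13 → f/11 → f/10 → f/9 → f/8 → f/7.1 → f/6.3 → f/5.6 → f/5 → f/4.5 — 3 stops wider (brighter).
Shutter speed: 1/20 → 1/25 → 1/30 — 2/3 stop shorter (darker).
Net change so far: 2 1/3 stops brighter. Offset with the ISO: 8000 → 6400 → 5000 → 4000 → 3200 → 2500 → 2000 → 1600.

ISO 1600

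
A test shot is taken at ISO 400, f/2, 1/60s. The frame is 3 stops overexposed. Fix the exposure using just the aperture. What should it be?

Overexposed by 3 stops → need 3 stops darker.
Aperture: f/2 → f/2.8 → f/4 → f/5.6.

f/5.6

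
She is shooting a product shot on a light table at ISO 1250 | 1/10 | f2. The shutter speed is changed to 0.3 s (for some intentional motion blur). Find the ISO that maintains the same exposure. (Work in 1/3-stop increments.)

Shutter speed: 1/10 → 1/8 → 1/6 → 1/5 → 1/4 → 0.3 — 1 2/3 stops longer (brighter).
Need 1 2/3 stops darker from the ISO: 1250 → 1000 → 800 → 640 → 500 → 400.

ISO 400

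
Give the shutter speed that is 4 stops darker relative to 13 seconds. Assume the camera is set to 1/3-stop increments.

0.8 s

Shutter speed: 13 → 10 → 8 → 6 → 5 → 4 → 3.2 → 2.5 → 2 → 1.6 → 1.3 → 1 → 0.8 — 4 stops shorter (darker).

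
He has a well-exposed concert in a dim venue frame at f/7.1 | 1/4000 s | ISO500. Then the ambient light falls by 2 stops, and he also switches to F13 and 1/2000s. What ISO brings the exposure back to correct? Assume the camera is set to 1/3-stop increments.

Scene light: 2 stops darker.
Aperture: f/7.1 → f/8 → f/9 → f/10 → f/11 → f/13 — 1 2/3 stops smaller aperture (darker).
Shutter speed: 1/4000 → 1/3200 → 1/2500 → 1/2000 — 1 stop slower (brighter).
Net so far: 2 2/3 stops darker. ISO: 500 → 640 → 800 → 1000 → 1250 → 1600 → 2000 → 2500 → 3200.

ISO 3200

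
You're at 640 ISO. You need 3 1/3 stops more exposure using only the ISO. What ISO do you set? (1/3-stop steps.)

ISO: 640 → 800 → 1000 → 1250 → 1600 → 2000 → 2500 → 3200 → 4000 → 5000 → 6400 — 3 1/3 stops raised (brighter).

ISO 6400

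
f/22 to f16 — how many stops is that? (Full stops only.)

1 stop

f/22 → f/16 — count the steps: 1 stop.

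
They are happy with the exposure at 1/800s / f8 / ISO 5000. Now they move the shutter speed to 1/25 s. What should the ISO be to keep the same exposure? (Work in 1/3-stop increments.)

ISO 160

Shutter speed: 1/800 → 1/640 → 1/500 → 1/400 → 1/320 → 1/250 → 1/200 → 1/160 → 1/125 → 1/100 → 1/80 → 1/60 → 1/50 → 1/40 → 1/30 → 1/25 — 5 stops slower (brighter).
Need 5 stops darker from the ISO: 5000 → 4000 → 3200 → 2500 → 2000 → 1600 → 1250 → 1000 → 800 → 640 → 500 → 400 → 320 → 250 → 200 → 160.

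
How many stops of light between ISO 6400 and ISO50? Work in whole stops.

7 stops

6400 → 3200 → 1600 → 800 → 400 → 200 → 100 → 50 — count the steps: 7 stops.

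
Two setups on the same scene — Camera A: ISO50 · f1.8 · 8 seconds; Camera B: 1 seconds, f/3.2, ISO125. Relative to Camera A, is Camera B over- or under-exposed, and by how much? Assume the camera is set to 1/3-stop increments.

Aperture: f/1.8 → f/2 → f/2.2 → f/2.5 → f/2.8 → f/3.2 — 1 2/3 stops stopped down (darker).
Shutter speed: 8 → 6 → 5 → 4 → 3.2 → 2.5 → 2 → 1.6 → 1.3 → 1 — 3 stops shorter (darker).
ISO: 50 → 64 → 80 → 100 → 125 — 1 1/3 stops higher (brighter).
Net: −1 2/3 −3 +1 1/3 = −3 1/3 stops.

3 1/3 stops darker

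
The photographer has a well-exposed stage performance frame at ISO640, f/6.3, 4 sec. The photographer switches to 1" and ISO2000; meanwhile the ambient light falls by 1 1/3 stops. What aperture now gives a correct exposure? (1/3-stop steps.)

f/3.5

Scene light: 1 1/3 stops darker.
Shutter speed: 4 → 3.2 → 2.5 → 2 → 1.6 → 1.3 → 1 — 2 stops shorter (darker).
ISO: 640 → 800 → 1000 → 1250 → 1600 → 2000 — 1 2/3 stops raised (brighter).
Net so far: 1 2/3 stops darker. Aperture: f/6.3 → f/5.6 → f/5 → f/4.5 → f/4 → f/3.5.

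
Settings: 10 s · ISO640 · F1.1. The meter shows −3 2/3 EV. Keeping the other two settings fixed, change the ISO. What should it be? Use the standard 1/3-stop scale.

ISO 8000

Underexposed by 3 2/3 stops → need 3 2/3 stops brighter.
ISO: 640 → 800 → 1000 → 1250 → 1600 → 2000 → 2500 → 3200 → 4000 → 5000 → 6400 → 8000.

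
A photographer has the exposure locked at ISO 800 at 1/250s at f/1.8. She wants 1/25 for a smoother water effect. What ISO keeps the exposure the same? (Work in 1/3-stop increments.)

Shutter speed: 1/250 → 1/200 → 1/160 → 1/125 → 1/100 → 1/80 → 1/60 → 1/50 → 1/40 → 1/30 → 1/25 — 3 1/3 stops longer (brighter).
Need 3 1/3 stops darker from the ISO: 800 → 640 → 500 → 400 → 320 → 250 → 200 → 160 → 125 → 100 → 80.

ISO 80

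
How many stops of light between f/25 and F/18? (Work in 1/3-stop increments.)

f/25 → f/22 → f/20 → f/18 — count the steps: 3 third-stops = 1 stop.

1 stop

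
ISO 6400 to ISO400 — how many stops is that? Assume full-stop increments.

6400 → 3200 → 1600 → 800 → 400 — count the steps: 4 stops.

4 stops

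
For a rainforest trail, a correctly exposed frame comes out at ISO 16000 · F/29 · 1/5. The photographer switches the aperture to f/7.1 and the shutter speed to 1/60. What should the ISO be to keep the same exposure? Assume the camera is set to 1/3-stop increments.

Aperture: f/29 → f/25 → f/22 → f/20 → f/18 → f/16 → f/14 → f/13 → f/11 → f/10 → f/9 → f/8 → f/7.1 — 4 stops opened up (brighter).
Shutter speed: 1/5 → 1/6 → 1/8 → 1/10 → 1/13 → 1/15 → 1/20 → 1/25 → 1/30 → 1/40 → 1/50 → 1/60 — 3 2/3 stops faster (darker).
Net change so far: 1/3 stop brighter. Offset with the ISO: 16000 → 12800.

ISO 12800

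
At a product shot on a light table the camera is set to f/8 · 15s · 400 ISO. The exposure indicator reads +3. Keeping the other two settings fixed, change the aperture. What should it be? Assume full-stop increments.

Overexposed by 3 stops → need 3 stops darker.
Aperture: f/8 → f/11 → f/16 → f/22.

f/22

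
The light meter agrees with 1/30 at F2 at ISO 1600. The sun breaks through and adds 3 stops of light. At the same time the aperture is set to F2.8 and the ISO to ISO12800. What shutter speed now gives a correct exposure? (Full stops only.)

Scene light: 3 stops brighter.
Aperture: f/2 → f/2.8 — 1 stop narrower (darker).
ISO: 1600 → 3200 → 6400 → 12800 — 3 stops raised (brighter).
Net so far: 5 stops brighter. Shutter speed: 1/30 → 1/60 → 1/125 → 1/250 → 1/500 → 1/1000.

1/1000s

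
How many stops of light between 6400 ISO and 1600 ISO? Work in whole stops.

2 stops

6400 → 3200 → 1600 — count the steps: 2 stops.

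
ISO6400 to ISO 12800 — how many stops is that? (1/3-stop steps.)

1 stop

6400 → 8000 → 10000 → 12800 — count the steps: 3 third-stops = 1 stop.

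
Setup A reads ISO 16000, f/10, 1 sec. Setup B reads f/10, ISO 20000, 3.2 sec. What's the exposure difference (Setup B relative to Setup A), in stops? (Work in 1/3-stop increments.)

2 stops brighter

Aperture: unchanged.
Shutter speed: 1 → 1.3 → 1.6 → 2 → 2.5 → 3.2 — 1 2/3 stops slower (brighter).
ISO: 16000 → 20000 — 1/3 stop raised (brighter).
Net: +1 2/3 +1/3 = +2 stops.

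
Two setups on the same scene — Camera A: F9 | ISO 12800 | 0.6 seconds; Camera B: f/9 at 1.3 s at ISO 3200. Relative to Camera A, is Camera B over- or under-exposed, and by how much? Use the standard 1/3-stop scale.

Aperture: unchanged.
Shutter speed: 0.6 → 0.8 → 1 → 1.3 — 1 stop longer (brighter).
ISO: 12800 → 10000 → 8000 → 6400 → 5000 → 4000 → 3200 — 2 stops lower (darker).
Net: +1 −2 = −1 stop.

1 stop darker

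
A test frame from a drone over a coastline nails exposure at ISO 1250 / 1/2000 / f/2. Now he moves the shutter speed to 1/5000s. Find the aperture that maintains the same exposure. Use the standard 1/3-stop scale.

f/1.2

Shutter speed: 1/2000 → 1/2500 → 1/3200 → 1/4000 → 1/5000 — 1 1/3 stops shorter (darker).
Need 1 1/3 stops brighter from the aperture: f/2 → f/1.8 → f/1.6 → f/1.4 → f/1.2.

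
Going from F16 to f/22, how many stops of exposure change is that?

1 stop

f/16 → f/22 — count the steps: 1 stop.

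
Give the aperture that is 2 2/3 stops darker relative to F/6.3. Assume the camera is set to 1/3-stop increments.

Aperture: f/6.3 → f/7.1 → f/8 → f/9 → f/10 → f/11 → f/13 → f/14 → f/16 — 2 2/3 stops narrower (darker).

f/16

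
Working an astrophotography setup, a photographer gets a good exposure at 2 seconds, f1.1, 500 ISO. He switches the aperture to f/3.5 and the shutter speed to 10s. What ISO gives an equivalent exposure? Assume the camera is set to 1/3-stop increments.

Aperture: f/1.1 → f/1.2 → f/1.4 → f/1.6 → f/1.8 → f/2 → f/2.2 → f/2.5 → f/2.8 → f/3.2 → f/3.5 — 3 1/3 stops stopped down (darker).
Shutter speed: 2 → 2.5 → 3.2 → 4 → 5 → 6 → 8 → 10 — 2 1/3 stops longer (brighter).
Net change so far: 1 stop darker. Offset with the ISO: 500 → 640 → 800 → 1000.

ISO 1000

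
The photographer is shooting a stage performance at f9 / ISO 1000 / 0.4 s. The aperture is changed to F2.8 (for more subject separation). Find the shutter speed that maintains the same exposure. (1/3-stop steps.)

Aperture: f/9 → f/8 → f/7.1 → f/6.3 → f/5.6 → f/5 → f/4.5 → f/4 → f/3.5 → f/3.2 → f/2.8 — 3 1/3 stops wider (brighter).
Need 3 1/3 stops darker from the shutter speed: 0.4 → 0.3 → 1/4 → 1/5 → 1/6 → 1/8 → 1/10 → 1/13 → 1/15 → 1/20 → 1/25.

1/25s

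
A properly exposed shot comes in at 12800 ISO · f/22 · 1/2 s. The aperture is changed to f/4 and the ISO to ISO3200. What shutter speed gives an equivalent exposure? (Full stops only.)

Aperture: f/22 → f/16 → f/11 → f/8 → f/5.6 → f/4 — 5 stops wider (brighter).
ISO: 12800 → 6400 → 3200 — 2 stops dropped (darker).
Net change so far: 3 stops brighter. Offset with the shutter speed: 1/2 → 1/4 → 1/8 → 1/15.

1/15s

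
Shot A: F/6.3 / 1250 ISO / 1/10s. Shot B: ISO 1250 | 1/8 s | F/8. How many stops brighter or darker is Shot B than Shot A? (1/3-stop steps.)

1/3 stop darker

Aperture: f/6.3 → f/7.1 → f/8 — 2/3 stop smaller aperture (darker).
Shutter speed: 1/10 → 1/8 — 1/3 stop slower (brighter).
ISO: unchanged.
Net: −2/3 +1/3 = −1/3 stops.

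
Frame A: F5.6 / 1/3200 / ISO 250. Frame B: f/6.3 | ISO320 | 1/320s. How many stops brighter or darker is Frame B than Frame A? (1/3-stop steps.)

Aperture: f/5.6 → f/6.3 — 1/3 stop narrower (darker).
Shutter speed: 1/3200 → 1/2500 → 1/2000 → 1/1600 → 1/1250 → 1/1000 → 1/800 → 1/640 → 1/500 → 1/400 → 1/320 — 3 1/3 stops longer (brighter).
ISO: 250 → 320 — 1/3 stop higher (brighter).
Net: −1/3 +3 1/3 +1/3 = +3 1/3 stops.

3 1/3 stops brighter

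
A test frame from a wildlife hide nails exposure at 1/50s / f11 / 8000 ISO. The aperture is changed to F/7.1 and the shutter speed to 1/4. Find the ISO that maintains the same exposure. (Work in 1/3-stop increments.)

Aperture: f/11 → f/10 → f/9 → f/8 → f/7.1 — 1 1/3 stops larger aperture (brighter).
Shutter speed: 1/50 → 1/40 → 1/30 → 1/25 → 1/20 → 1/15 → 1/13 → 1/10 → 1/8 → 1/6 → 1/5 → 1/4 — 3 2/3 stops longer (brighter).
Net change so far: 5 stops brighter. Offset with the ISO: 8000 → 6400 → 5000 → 4000 → 3200 → 2500 → 2000 → 1600 → 1250 → 1000 → 800 → 640 → 500 → 400 → 320 → 250.

ISO 250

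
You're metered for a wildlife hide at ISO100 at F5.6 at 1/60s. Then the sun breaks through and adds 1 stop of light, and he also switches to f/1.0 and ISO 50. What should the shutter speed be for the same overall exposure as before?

1/2000s

Scene light: 1 stop brighter.
Aperture: f/5.6 → f/4 → f/2.8 → f/2 → f/1.4 → f/1.0 — 5 stops wider (brighter).
ISO: 100 → 50 — 1 stop lower (darker).
Net so far: 5 stops brighter. Shutter speed: 1/60 → 1/125 → 1/250 → 1/500 → 1/1000 → 1/2000.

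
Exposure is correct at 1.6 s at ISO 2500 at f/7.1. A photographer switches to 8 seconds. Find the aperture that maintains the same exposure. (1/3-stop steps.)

Shutter speed: 1.6 → 2 → 2.5 → 3.2 → 4 → 5 → 6 → 8 — 2 1/3 stops longer (brighter).
Need 2 1/3 stops darker from the aperture: f/7.1 → f/8 → f/9 → f/10 → f/11 → f/13 → f/14 → f/16.

f/16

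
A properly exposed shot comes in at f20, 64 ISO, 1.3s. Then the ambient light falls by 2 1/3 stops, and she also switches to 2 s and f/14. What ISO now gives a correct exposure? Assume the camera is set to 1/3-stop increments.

Scene light: 2 1/3 stops darker.
Shutter speed: 1.3 → 1.6 → 2 — 2/3 stop longer (brighter).
Aperture: f/20 → f/18 → f/16 → f/14 — 1 stop wider (brighter).
Net so far: 2/3 stop darker. ISO: 64 → 80 → 100.

ISO 100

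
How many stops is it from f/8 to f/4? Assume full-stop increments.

f/8 → f/5.6 → f/4 — count the steps: 2 stops.

2 stops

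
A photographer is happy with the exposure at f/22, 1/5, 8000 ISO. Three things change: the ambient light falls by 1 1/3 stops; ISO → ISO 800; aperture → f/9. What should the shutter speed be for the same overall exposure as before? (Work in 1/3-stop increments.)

0.8 s

Scene light: 1 1/3 stops darker.
ISO: 8000 → 6400 → 5000 → 4000 → 3200 → 2500 → 2000 → 1600 → 1250 → 1000 → 800 — 3 1/3 stops lower (darker).
Aperture: f/22 → f/20 → f/18 → f/16 → f/14 → f/13 → f/11 → f/10 → f/9 — 2 2/3 stops larger aperture (brighter).
Net so far: 2 stops darker. Shutter speed: 1/5 → 1/4 → 0.3 → 0.4 → 0.5 → 0.6 → 0.8.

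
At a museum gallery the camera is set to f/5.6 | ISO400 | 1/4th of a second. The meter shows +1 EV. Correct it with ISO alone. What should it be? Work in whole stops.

Overexposed by 1 stop → need 1 stop darker.
ISO: 400 → 200.

ISO 200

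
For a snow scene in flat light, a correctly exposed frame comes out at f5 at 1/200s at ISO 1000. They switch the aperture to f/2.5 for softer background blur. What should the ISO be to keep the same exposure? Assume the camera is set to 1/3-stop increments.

Aperture: f/5 → f/4.5 → f/4 → f/3.5 → f/3.2 → f/2.8 → f/2.5 — 2 stops larger aperture (brighter).
Need 2 stops darker from the ISO: 1000 → 800 → 640 → 500 → 400 → 320 → 250.

ISO 250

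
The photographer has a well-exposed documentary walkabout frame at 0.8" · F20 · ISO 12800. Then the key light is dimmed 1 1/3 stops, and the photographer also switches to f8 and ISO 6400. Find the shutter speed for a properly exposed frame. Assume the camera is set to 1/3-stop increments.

0.6 s

Scene light: 1 1/3 stops darker.
Aperture: f/20 → f/18 → f/16 → f/14 → f/13 → f/11 → f/10 → f/9 → f/8 — 2 2/3 stops wider (brighter).
ISO: 12800 → 10000 → 8000 → 6400 — 1 stop dropped (darker).
Net so far: 1/3 stop brighter. Shutter speed: 0.8 → 0.6.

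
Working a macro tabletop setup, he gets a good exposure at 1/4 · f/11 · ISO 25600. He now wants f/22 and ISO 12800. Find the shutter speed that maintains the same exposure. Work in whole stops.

2 s

Aperture: f/11 → f/16 → f/22 — 2 stops stopped down (darker).
ISO: 25600 → 12800 — 1 stop lower (darker).
Net change so far: 3 stops darker. Offset with the shutter speed: 1/4 → 1/2 → 1 → 2.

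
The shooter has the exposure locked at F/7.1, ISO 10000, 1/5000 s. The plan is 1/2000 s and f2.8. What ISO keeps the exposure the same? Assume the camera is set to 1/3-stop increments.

ISO 640

Shutter speed: 1/5000 → 1/4000 → 1/3200 → 1/2500 → 1/2000 — 1 1/3 stops slower (brighter).
Aperture: f/7.1 → f/6.3 → f/5.6 → f/5 → f/4.5 → f/4 → f/3.5 → f/3.2 → f/2.8 — 2 2/3 stops opened up (brighter).
Net change so far: 4 stops brighter. Offset with the ISO: 10000 → 8000 → 6400 → 5000 → 4000 → 3200 → 2500 → 2000 → 1600 → 1250 → 1000 → 800 → 640.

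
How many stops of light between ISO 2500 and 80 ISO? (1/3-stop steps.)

2500 → 2000 → 1600 → 1250 → 1000 → 800 → 640 → 500 → 400 → 320 → 250 → 200 → 160 → 125 → 100 → 80 — count the steps: 15 third-stops = 5 stops.

5 stops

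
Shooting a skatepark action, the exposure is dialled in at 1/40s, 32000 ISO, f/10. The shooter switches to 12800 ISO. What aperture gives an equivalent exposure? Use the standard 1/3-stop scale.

ISO: 32000 → 25600 → 20000 → 16000 → 12800 — 1 1/3 stops dropped (darker).
Need 1 1/3 stops brighter from the aperture: f/10 → f/9 → f/8 → f/7.1 → f/6.3.

f/6.3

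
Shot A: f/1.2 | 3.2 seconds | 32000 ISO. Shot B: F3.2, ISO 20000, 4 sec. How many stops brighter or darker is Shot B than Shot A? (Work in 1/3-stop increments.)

Aperture: f/1.2 → f/1.4 → f/1.6 → f/1.8 → f/2 → f/2.2 → f/2.5 → f/2.8 → f/3.2 — 2 2/3 stops narrower (darker).
Shutter speed: 3.2 → 4 — 1/3 stop longer (brighter).
ISO: 32000 → 25600 → 20000 — 2/3 stop lower (darker).
Net: −2 2/3 +1/3 −2/3 = −3 stops.

3 stops darker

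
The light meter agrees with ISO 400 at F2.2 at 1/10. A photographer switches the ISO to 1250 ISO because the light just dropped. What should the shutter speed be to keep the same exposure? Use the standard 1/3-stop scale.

ISO: 400 → 500 → 640 → 800 → 1000 → 1250 — 1 2/3 stops raised (brighter).
Need 1 2/3 stops darker from the shutter speed: 1/10 → 1/13 → 1/15 → 1/20 → 1/25 → 1/30.

1/30s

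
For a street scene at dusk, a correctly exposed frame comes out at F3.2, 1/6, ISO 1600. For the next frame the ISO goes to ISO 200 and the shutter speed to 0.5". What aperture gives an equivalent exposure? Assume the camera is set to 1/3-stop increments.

ISO: 1600 → 1250 → 1000 → 800 → 640 → 500 → 400 → 320 → 250 → 200 — 3 stops dropped (darker).
Shutter speed: 1/6 → 1/5 → 1/4 → 0.3 → 0.4 → 0.5 — 1 2/3 stops longer (brighter).
Net change so far: 1 1/3 stops darker. Offset with the aperture: f/3.2 → f/2.8 → f/2.5 → f/2.2 → f/2.

f/2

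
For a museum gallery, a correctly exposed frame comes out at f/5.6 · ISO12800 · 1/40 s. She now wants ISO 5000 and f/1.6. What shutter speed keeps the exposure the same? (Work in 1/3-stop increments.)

1/200s

ISO: 12800 → 10000 → 8000 → 6400 → 5000 — 1 1/3 stops dropped (darker).
Aperture: f/5.6 → f/5 → f/4.5 → f/4 → f/3.5 → f/3.2 → f/2.8 → f/2.5 → f/2.2 → f/2 → f/1.8 → f/1.6 — 3 2/3 stops opened up (brighter).
Net change so far: 2 1/3 stops brighter. Offset with the shutter speed: 1/40 → 1/50 → 1/60 → 1/80 → 1/100 → 1/125 → 1/160 → 1/200.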